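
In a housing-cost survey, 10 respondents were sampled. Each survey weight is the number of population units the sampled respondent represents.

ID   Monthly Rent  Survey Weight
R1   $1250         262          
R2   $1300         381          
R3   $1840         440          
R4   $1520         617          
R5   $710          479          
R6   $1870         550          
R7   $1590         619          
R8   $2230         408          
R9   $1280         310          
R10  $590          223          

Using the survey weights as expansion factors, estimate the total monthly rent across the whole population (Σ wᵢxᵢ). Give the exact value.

6361250

Weighted total = 1250×262 + 1300×381 + 1840×440 + 1520×617 + 710×479 + 1870×550 + 1590×619 + 2230×408 + 1280×310 + 590×223
  = 6361250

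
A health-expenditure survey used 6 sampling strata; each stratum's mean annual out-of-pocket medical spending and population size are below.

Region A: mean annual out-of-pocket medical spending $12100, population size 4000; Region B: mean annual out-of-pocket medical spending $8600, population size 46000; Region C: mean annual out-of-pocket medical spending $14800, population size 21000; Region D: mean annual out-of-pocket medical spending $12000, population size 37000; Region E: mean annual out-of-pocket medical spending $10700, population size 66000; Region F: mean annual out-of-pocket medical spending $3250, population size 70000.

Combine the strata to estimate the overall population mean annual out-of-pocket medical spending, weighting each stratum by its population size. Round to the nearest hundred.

8700

Σ Nₕ·x̄ₕ = 12100×4000 + 8600×46000 + 14800×21000 + 12000×37000 + 10700×66000 + 3250×70000
  = 2132500000
Σ Nₕ = 4000 + 46000 + 21000 + 37000 + 66000 + 70000 = 244000
Overall mean = 2132500000 / 244000 = 8739.7541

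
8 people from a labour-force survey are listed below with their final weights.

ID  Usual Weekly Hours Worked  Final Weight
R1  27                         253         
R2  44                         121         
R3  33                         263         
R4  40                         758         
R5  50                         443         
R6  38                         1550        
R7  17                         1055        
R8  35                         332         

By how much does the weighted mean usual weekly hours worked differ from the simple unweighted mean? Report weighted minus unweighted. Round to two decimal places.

-1.62

Unweighted sum = 284
Unweighted mean = 284 / 8 = 35.5
Weighted sum = 27×253 + 44×121 + 33×263 + 40×758 + 50×443 + 38×1550 + 17×1055 + 35×332
  = 6831 + 5324 + 8679 + 30320 + 22150 + 58900 + 17935 + 11620 = 161759
Sum of weights = 253 + 121 + 263 + 758 + 443 + 1550 + 1055 + 332 = 4775
Weighted mean = 161759 / 4775 = 33.87623
Difference (weighted minus unweighted) = -1.6237696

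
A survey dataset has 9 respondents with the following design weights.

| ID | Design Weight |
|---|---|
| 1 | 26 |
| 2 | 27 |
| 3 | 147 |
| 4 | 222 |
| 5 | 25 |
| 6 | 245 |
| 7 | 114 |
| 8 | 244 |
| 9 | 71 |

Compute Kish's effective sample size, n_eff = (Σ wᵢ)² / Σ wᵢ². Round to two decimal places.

Σ wᵢ = 26 + 27 + 147 + 222 + 25 + 245 + 114 + 244 + 71 = 1121
Σ wᵢ² = 676 + 729 + 21609 + 49284 + 625 + 60025 + 12996 + 59536 + 5041 = 210521
n_eff = 1121² / 210521 = 1256641 / 210521 = 5.9691955

5.97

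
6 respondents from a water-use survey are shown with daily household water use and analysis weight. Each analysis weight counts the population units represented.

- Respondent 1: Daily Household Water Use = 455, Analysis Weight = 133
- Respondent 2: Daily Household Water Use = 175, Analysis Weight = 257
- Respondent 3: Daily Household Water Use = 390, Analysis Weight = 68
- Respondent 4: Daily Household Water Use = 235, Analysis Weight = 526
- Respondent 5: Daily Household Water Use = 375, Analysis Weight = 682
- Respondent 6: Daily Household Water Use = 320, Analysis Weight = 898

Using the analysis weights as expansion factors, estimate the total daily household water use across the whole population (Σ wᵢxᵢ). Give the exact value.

Weighted total = 455×133 + 175×257 + 390×68 + 235×526 + 375×682 + 320×898
  = 60515 + 44975 + 26520 + 123610 + 255750 + 287360 = 798730

798730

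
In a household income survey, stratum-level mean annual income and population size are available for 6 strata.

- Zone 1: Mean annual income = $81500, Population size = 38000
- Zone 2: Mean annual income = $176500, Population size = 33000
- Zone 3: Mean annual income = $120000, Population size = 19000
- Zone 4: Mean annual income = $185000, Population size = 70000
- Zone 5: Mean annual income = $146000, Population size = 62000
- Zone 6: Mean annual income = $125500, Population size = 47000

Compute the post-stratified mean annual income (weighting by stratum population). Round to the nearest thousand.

145000

Σ Nₕ·x̄ₕ = 81500×38000 + 176500×33000 + 120000×19000 + 185000×70000 + 146000×62000 + 125500×47000
  = 3097000000 + 5824500000 + 2280000000 + 12950000000 + 9052000000 + 5898500000 = 39102000000
Σ Nₕ = 269000
Overall mean = 39102000000 / 269000 = 145360.59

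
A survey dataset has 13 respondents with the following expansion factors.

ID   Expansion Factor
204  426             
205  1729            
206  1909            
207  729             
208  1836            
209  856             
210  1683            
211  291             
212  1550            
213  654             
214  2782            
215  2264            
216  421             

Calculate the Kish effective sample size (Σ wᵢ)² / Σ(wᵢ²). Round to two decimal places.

Σ wᵢ = 17130
Σ wᵢ² = 30240118
n_eff = 17130² / 30240118 = 293436900 / 30240118 = 9.7035633

9.70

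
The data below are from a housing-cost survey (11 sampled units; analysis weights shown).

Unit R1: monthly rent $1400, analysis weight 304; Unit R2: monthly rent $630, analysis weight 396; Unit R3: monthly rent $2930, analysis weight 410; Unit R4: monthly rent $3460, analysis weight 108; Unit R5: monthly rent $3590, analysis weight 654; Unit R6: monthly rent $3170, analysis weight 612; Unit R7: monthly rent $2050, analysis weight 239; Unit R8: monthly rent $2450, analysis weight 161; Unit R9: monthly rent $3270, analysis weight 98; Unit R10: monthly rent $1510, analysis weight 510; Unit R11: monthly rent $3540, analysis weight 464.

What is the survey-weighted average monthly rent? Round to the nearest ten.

2570

Weighted sum = 1400×304 + 630×396 + 2930×410 + 3460×108 + 3590×654 + 3170×612 + 2050×239 + 2450×161 + 3270×98 + 1510×510 + 3540×464
  = 425600 + 249480 + 1201300 + 373680 + 2347860 + 1940040 + 489950 + 394450 + 320460 + 770100 + 1642560 = 10155480
Sum of weights = 304 + 396 + 410 + 108 + 654 + 612 + 239 + 161 + 98 + 510 + 464 = 3956
Weighted mean = 10155480 / 3956 = 2567.1082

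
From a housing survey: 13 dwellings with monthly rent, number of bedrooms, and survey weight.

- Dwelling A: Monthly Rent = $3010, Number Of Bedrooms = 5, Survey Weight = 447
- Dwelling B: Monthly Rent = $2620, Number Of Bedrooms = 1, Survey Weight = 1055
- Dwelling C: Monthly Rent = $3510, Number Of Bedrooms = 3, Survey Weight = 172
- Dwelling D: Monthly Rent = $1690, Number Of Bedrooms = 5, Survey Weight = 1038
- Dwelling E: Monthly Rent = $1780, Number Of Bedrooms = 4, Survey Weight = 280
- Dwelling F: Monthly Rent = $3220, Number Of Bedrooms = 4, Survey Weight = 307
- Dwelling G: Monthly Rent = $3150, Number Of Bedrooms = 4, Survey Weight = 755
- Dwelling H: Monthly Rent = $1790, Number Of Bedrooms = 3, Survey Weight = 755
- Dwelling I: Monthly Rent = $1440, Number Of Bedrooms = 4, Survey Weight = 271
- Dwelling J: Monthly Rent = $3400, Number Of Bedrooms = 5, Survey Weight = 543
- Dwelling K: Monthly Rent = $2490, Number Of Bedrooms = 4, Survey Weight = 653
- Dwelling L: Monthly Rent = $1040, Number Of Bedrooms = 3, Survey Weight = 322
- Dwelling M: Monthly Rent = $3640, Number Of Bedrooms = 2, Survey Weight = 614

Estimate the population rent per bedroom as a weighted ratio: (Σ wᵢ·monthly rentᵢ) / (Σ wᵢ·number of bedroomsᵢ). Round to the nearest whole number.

718

Σ wᵢ·y = 18116400
Σ wᵢ·x = 25234
Ratio = 18116400 / 25234 = 717.93612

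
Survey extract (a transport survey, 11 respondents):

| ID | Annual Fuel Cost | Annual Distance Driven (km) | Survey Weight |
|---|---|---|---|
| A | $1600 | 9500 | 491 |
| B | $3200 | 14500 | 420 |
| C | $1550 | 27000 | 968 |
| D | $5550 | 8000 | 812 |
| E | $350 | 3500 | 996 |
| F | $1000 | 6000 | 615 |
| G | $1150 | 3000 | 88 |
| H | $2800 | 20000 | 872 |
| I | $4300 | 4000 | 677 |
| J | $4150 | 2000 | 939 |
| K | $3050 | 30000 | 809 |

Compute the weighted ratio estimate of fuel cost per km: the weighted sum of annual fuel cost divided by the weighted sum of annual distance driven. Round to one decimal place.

0.2

Σ wᵢ·y = 1600×491 + 3200×420 + 1550×968 + 5550×812 + 350×996 + 1000×615 + 1150×88 + 2800×872 + 4300×677 + 4150×939 + 3050×809
  = 785600 + 1344000 + 1500400 + 4506600 + 348600 + 615000 + 101200 + 2441600 + 2911100 + 3896850 + 2467450 = 20918400
Σ wᵢ·x = 9500×491 + 14500×420 + 27000×968 + 8000×812 + 3500×996 + 6000×615 + 3000×88 + 20000×872 + 4000×677 + 2000×939 + 30000×809
  = 4664500 + 6090000 + 26136000 + 6496000 + 3486000 + 3690000 + 264000 + 17440000 + 2708000 + 1878000 + 24270000 = 97122500
Ratio = 20918400 / 97122500 = 0.21538161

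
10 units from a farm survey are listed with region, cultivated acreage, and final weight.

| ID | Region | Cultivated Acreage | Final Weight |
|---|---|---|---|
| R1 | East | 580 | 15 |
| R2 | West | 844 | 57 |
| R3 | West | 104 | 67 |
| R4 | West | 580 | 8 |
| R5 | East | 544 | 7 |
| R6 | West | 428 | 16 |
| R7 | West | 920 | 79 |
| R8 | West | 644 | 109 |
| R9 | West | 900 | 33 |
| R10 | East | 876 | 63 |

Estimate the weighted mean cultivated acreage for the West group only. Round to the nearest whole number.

648

West rows: R2, R3, R4, R6, R7, R8, R9
Weighted sum = 844×57 + 104×67 + 580×8 + 428×16 + 920×79 + 644×109 + 900×33
  = 239140
Sum of weights = 57 + 67 + 8 + 16 + 79 + 109 + 33 = 369
Weighted mean = 239140 / 369 = 648.07588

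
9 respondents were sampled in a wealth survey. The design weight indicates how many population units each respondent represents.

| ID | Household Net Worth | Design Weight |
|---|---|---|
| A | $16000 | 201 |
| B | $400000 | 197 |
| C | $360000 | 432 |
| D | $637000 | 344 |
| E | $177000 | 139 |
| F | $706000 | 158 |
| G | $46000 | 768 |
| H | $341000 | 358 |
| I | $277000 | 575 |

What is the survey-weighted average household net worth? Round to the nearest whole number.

Weighted sum = 16000×201 + 400000×197 + 360000×432 + 637000×344 + 177000×139 + 706000×158 + 46000×768 + 341000×358 + 277000×575
  = 3216000 + 78800000 + 155520000 + 219128000 + 24603000 + 111548000 + 35328000 + 122078000 + 159275000 = 909496000
Sum of weights = 201 + 197 + 432 + 344 + 139 + 158 + 768 + 358 + 575 = 3172
Weighted mean = 909496000 / 3172 = 286726.36

286726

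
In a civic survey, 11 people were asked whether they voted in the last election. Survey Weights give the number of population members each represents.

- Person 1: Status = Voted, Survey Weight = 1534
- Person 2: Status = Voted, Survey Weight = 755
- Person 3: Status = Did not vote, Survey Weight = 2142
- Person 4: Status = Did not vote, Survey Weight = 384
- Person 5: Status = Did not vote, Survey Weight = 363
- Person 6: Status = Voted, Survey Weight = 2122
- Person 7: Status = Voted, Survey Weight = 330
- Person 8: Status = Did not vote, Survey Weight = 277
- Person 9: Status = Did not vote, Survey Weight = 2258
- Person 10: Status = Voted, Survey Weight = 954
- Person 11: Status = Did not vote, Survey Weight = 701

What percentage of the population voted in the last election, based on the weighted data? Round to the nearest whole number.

Sum of weights for 'Voted' = 1534 + 755 + 2122 + 330 + 954 = 5695
Total weight = 1534 + 755 + 2142 + 384 + 363 + 2122 + 330 + 277 + 2258 + 954 + 701 = 11820
Weighted proportion = 5695 / 11820 = 0.48181049 → 48.181049%

48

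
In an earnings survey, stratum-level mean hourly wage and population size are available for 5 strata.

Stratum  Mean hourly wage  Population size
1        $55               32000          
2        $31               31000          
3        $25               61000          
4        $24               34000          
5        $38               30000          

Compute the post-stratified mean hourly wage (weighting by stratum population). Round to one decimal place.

Σ Nₕ·x̄ₕ = 55×32000 + 31×31000 + 25×61000 + 24×34000 + 38×30000
  = 1760000 + 961000 + 1525000 + 816000 + 1140000 = 6202000
Σ Nₕ = 32000 + 31000 + 61000 + 34000 + 30000 = 188000
Overall mean = 6202000 / 188000 = 32.989362

33.0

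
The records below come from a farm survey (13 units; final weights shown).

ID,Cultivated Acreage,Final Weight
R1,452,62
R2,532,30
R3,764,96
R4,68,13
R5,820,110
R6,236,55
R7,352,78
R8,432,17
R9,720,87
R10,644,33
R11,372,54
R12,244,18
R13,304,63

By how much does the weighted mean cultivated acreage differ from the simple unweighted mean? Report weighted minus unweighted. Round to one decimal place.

79.0

Unweighted sum = 5940
Unweighted mean = 5940 / 13 = 456.92308
Weighted sum = 383716
Sum of weights = 716
Weighted mean = 383716 / 716 = 535.9162
Difference (weighted minus unweighted) = 78.993124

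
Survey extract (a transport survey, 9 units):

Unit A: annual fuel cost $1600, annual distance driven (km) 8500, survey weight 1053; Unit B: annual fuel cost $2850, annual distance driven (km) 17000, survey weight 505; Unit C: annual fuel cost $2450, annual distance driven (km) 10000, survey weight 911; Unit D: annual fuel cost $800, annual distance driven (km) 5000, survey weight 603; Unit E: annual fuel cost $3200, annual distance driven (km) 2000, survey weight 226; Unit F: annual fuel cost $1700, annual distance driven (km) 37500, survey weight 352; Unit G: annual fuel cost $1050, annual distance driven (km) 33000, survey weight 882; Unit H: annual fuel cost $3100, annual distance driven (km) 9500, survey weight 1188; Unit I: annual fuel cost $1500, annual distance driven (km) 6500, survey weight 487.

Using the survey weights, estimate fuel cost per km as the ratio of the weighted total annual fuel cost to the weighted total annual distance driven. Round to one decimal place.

Σ wᵢ·y = 1600×1053 + 2850×505 + 2450×911 + 800×603 + 3200×226 + 1700×352 + 1050×882 + 3100×1188 + 1500×487
  = 1684800 + 1439250 + 2231950 + 482400 + 723200 + 598400 + 926100 + 3682800 + 730500 = 12499400
Σ wᵢ·x = 8500×1053 + 17000×505 + 10000×911 + 5000×603 + 2000×226 + 37500×352 + 33000×882 + 9500×1188 + 6500×487
  = 8950500 + 8585000 + 9110000 + 3015000 + 452000 + 13200000 + 29106000 + 11286000 + 3165500 = 86870000
Ratio = 12499400 / 86870000 = 0.14388627

0.1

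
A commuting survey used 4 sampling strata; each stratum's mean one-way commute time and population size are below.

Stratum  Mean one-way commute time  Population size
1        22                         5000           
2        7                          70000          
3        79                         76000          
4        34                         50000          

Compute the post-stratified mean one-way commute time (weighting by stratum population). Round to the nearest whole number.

41

Σ Nₕ·x̄ₕ = 22×5000 + 7×70000 + 79×76000 + 34×50000
  = 110000 + 490000 + 6004000 + 1700000 = 8304000
Σ Nₕ = 5000 + 70000 + 76000 + 50000 = 201000
Overall mean = 8304000 / 201000 = 41.313433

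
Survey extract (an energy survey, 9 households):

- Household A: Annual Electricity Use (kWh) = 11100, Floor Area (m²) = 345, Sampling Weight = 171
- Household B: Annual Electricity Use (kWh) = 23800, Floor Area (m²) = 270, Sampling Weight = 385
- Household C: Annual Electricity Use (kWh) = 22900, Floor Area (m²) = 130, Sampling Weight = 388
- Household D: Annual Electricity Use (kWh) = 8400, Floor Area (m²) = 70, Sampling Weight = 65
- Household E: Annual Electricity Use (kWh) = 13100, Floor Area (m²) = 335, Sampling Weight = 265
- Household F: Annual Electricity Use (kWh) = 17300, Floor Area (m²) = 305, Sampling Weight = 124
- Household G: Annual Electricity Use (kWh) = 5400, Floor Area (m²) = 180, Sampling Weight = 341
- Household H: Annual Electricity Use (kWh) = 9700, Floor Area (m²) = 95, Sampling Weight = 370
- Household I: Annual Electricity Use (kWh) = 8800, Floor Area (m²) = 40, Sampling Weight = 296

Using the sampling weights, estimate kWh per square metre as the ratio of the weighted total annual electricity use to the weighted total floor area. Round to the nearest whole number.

75

Σ wᵢ·y = 11100×171 + 23800×385 + 22900×388 + 8400×65 + 13100×265 + 17300×124 + 5400×341 + 9700×370 + 8800×296
  = 34144200
Σ wᵢ·x = 345×171 + 270×385 + 130×388 + 70×65 + 335×265 + 305×124 + 180×341 + 95×370 + 40×296
  = 58995 + 103950 + 50440 + 4550 + 88775 + 37820 + 61380 + 35150 + 11840 = 452900
Ratio = 34144200 / 452900 = 75.390152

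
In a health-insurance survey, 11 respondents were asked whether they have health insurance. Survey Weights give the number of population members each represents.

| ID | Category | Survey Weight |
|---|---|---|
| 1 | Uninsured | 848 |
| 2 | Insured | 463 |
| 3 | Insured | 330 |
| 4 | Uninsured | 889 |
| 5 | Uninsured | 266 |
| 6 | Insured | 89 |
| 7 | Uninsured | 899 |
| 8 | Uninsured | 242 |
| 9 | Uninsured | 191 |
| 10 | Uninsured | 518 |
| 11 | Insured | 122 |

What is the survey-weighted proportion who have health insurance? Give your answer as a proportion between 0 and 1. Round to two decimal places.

Sum of weights for 'Insured' = 463 + 330 + 89 + 122 = 1004
Total weight = 848 + 463 + 330 + 889 + 266 + 89 + 899 + 242 + 191 + 518 + 122 = 4857
Weighted proportion = 1004 / 4857 = 0.20671196

0.21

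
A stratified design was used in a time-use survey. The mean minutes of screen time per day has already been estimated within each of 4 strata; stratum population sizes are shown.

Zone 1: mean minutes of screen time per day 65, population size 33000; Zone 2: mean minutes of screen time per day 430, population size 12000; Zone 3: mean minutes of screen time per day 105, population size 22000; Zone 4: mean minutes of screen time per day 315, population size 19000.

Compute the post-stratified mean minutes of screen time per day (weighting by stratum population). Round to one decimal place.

181.4

Σ Nₕ·x̄ₕ = 65×33000 + 430×12000 + 105×22000 + 315×19000
  = 2145000 + 5160000 + 2310000 + 5985000 = 15600000
Σ Nₕ = 86000
Overall mean = 15600000 / 86000 = 181.39535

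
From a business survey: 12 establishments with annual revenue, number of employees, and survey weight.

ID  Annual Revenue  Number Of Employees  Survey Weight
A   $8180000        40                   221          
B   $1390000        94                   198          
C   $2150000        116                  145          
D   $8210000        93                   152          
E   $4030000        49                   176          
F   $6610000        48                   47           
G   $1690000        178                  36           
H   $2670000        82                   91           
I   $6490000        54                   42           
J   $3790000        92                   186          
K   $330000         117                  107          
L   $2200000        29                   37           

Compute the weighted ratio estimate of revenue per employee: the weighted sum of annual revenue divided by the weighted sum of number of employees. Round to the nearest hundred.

52200

Σ wᵢ·y = 8180000×221 + 1390000×198 + 2150000×145 + 8210000×152 + 4030000×176 + 6610000×47 + 1690000×36 + 2670000×91 + 6490000×42 + 3790000×186 + 330000×107 + 2200000×37
  = 6060660000
Σ wᵢ·x = 40×221 + 94×198 + 116×145 + 93×152 + 49×176 + 48×47 + 178×36 + 82×91 + 54×42 + 92×186 + 117×107 + 29×37
  = 8840 + 18612 + 16820 + 14136 + 8624 + 2256 + 6408 + 7462 + 2268 + 17112 + 12519 + 1073 = 116130
Ratio = 6060660000 / 116130 = 52188.582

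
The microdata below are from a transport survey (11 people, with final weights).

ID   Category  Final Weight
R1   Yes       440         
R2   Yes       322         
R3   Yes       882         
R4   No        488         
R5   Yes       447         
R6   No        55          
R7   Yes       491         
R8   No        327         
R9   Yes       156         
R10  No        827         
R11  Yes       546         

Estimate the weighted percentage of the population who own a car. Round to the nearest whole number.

66

Sum of weights for 'Yes' = 440 + 322 + 882 + 447 + 491 + 156 + 546 = 3284
Total weight = 440 + 322 + 882 + 488 + 447 + 55 + 491 + 327 + 156 + 827 + 546 = 4981
Weighted proportion = 3284 / 4981 = 0.65930536 → 65.930536%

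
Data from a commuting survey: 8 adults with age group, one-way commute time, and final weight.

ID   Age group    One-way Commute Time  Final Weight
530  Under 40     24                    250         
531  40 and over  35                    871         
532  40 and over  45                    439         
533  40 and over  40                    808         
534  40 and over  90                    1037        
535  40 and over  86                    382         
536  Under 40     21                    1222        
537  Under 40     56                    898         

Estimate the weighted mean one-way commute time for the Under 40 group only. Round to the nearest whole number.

Under 40 rows: 530, 536, 537
Weighted sum = 24×250 + 21×1222 + 56×898
  = 81950
Sum of weights = 250 + 1222 + 898 = 2370
Weighted mean = 81950 / 2370 = 34.578059

35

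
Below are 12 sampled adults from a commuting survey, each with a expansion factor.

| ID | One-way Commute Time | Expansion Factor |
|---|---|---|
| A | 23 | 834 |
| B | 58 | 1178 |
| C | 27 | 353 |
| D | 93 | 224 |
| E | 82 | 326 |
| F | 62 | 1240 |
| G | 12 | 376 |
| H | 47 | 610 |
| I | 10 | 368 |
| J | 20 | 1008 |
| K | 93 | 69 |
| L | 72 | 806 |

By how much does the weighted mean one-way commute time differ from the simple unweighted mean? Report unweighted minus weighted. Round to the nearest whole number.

Unweighted sum = 23 + 58 + 27 + 93 + 82 + 62 + 12 + 47 + 10 + 20 + 93 + 72 = 599
Unweighted mean = 599 / 12 = 49.916667
Weighted sum = 23×834 + 58×1178 + 27×353 + 93×224 + 82×326 + 62×1240 + 12×376 + 47×610 + 10×368 + 20×1008 + 93×69 + 72×806
  = 19182 + 68324 + 9531 + 20832 + 26732 + 76880 + 4512 + 28670 + 3680 + 20160 + 6417 + 58032 = 342952
Sum of weights = 834 + 1178 + 353 + 224 + 326 + 1240 + 376 + 610 + 368 + 1008 + 69 + 806 = 7392
Weighted mean = 342952 / 7392 = 46.395022
Difference (unweighted minus weighted) = 3.521645

4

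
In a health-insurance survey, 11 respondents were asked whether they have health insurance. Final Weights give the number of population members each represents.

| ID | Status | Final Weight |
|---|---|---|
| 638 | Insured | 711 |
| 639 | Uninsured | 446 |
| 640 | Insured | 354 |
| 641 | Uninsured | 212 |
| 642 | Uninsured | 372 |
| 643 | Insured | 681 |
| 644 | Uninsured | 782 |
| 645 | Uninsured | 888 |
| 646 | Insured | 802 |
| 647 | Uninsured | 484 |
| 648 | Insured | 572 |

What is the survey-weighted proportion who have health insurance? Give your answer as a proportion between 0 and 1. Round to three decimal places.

Sum of weights for 'Insured' = 711 + 354 + 681 + 802 + 572 = 3120
Total weight = 6304
Weighted proportion = 3120 / 6304 = 0.49492386

0.495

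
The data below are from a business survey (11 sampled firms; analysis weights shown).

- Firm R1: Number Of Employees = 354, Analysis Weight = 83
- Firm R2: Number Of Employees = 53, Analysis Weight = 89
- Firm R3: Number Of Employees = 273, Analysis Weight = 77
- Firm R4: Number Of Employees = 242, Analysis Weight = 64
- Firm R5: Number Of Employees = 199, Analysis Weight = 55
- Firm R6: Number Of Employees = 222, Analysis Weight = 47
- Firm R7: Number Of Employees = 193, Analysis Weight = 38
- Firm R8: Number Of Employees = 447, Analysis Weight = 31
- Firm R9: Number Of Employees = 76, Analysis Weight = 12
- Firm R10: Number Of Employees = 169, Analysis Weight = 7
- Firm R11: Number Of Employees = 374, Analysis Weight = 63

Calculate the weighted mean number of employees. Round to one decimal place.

245.3

Weighted sum = 354×83 + 53×89 + 273×77 + 242×64 + 199×55 + 222×47 + 193×38 + 447×31 + 76×12 + 169×7 + 374×63
  = 138835
Sum of weights = 83 + 89 + 77 + 64 + 55 + 47 + 38 + 31 + 12 + 7 + 63 = 566
Weighted mean = 138835 / 566 = 245.29152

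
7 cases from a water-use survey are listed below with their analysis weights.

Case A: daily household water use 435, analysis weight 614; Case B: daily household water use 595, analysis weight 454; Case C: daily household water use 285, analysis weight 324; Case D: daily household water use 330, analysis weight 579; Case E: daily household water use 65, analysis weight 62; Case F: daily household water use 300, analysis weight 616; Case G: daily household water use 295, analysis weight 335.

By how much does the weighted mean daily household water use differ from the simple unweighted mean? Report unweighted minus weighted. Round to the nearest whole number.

Unweighted sum = 435 + 595 + 285 + 330 + 65 + 300 + 295 = 2305
Unweighted mean = 2305 / 7 = 329.28571
Weighted sum = 435×614 + 595×454 + 285×324 + 330×579 + 65×62 + 300×616 + 295×335
  = 267090 + 270130 + 92340 + 191070 + 4030 + 184800 + 98825 = 1108285
Sum of weights = 614 + 454 + 324 + 579 + 62 + 616 + 335 = 2984
Weighted mean = 1108285 / 2984 = 371.40918
Difference (unweighted minus weighted) = -42.123468

-42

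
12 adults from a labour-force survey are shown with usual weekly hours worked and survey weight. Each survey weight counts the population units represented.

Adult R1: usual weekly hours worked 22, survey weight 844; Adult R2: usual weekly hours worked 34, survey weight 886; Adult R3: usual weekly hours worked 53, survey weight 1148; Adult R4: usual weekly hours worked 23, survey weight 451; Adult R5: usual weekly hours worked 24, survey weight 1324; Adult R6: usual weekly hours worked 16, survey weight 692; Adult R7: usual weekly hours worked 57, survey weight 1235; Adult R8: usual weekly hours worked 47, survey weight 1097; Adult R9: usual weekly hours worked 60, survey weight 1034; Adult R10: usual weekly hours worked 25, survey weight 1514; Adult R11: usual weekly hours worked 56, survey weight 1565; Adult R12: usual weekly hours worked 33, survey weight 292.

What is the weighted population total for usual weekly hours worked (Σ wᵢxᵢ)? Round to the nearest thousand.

Weighted total = 22×844 + 34×886 + 53×1148 + 23×451 + 24×1324 + 16×692 + 57×1235 + 47×1097 + 60×1034 + 25×1514 + 56×1565 + 33×292
  = 18568 + 30124 + 60844 + 10373 + 31776 + 11072 + 70395 + 51559 + 62040 + 37850 + 87640 + 9636 = 481877

482000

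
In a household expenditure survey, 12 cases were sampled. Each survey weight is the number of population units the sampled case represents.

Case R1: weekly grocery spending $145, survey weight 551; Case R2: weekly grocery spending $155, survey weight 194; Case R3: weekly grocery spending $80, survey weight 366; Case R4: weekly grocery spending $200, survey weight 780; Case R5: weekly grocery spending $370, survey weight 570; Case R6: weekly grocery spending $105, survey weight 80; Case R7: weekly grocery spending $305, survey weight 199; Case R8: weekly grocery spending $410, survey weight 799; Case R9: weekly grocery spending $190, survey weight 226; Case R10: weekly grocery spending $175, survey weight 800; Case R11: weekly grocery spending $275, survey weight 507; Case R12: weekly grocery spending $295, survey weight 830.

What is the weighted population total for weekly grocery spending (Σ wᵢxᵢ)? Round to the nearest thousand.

Weighted total = 145×551 + 155×194 + 80×366 + 200×780 + 370×570 + 105×80 + 305×199 + 410×799 + 190×226 + 175×800 + 275×507 + 295×830
  = 1470045

1470000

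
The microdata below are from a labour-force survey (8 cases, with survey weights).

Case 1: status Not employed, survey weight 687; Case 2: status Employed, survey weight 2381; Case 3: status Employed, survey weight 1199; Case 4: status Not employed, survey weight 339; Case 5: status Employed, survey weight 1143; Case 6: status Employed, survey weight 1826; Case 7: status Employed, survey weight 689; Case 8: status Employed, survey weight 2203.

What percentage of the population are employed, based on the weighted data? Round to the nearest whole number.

90

Sum of weights for 'Employed' = 2381 + 1199 + 1143 + 1826 + 689 + 2203 = 9441
Total weight = 687 + 2381 + 1199 + 339 + 1143 + 1826 + 689 + 2203 = 10467
Weighted proportion = 9441 / 10467 = 0.90197764 → 90.197764%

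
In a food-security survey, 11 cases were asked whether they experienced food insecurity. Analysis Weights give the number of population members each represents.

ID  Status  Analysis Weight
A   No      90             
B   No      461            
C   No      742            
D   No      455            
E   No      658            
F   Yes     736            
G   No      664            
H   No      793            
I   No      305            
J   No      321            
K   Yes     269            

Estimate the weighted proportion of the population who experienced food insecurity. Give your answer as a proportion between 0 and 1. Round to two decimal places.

Sum of weights for 'Yes' = 736 + 269 = 1005
Total weight = 90 + 461 + 742 + 455 + 658 + 736 + 664 + 793 + 305 + 321 + 269 = 5494
Weighted proportion = 1005 / 5494 = 0.18292683

0.18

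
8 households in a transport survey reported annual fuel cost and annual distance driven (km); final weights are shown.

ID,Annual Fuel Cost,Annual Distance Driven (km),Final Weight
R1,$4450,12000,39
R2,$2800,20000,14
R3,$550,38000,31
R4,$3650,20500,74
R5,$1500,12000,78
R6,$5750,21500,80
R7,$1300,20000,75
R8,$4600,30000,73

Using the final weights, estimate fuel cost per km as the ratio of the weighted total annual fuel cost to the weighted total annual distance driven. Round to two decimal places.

0.15

Σ wᵢ·y = 4450×39 + 2800×14 + 550×31 + 3650×74 + 1500×78 + 5750×80 + 1300×75 + 4600×73
  = 1510200
Σ wᵢ·x = 12000×39 + 20000×14 + 38000×31 + 20500×74 + 12000×78 + 21500×80 + 20000×75 + 30000×73
  = 468000 + 280000 + 1178000 + 1517000 + 936000 + 1720000 + 1500000 + 2190000 = 9789000
Ratio = 1510200 / 9789000 = 0.15427521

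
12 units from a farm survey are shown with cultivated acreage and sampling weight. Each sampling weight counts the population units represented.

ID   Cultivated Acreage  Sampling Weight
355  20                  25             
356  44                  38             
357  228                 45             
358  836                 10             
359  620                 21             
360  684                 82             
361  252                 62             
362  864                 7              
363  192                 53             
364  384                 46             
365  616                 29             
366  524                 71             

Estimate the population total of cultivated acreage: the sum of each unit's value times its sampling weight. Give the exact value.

Weighted total = 194480

194480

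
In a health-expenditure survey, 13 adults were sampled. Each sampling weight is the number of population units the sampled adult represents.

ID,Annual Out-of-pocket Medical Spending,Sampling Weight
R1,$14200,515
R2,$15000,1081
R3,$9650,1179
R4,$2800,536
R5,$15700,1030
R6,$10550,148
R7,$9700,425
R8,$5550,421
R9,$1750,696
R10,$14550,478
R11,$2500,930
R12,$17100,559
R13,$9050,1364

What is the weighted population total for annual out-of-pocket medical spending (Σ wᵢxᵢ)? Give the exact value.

Weighted total = 92998600

92998600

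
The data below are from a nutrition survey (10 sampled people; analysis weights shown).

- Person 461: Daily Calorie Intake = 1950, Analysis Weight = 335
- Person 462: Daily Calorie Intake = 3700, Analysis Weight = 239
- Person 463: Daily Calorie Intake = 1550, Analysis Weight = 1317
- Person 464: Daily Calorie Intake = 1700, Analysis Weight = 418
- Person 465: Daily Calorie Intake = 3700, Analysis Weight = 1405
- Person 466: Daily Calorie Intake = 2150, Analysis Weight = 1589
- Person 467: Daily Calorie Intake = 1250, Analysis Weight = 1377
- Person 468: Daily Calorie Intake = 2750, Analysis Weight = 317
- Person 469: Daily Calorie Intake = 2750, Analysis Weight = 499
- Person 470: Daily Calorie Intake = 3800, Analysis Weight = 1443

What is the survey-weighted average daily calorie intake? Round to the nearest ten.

Weighted sum = 1950×335 + 3700×239 + 1550×1317 + 1700×418 + 3700×1405 + 2150×1589 + 1250×1377 + 2750×317 + 2750×499 + 3800×1443
  = 653250 + 884300 + 2041350 + 710600 + 5198500 + 3416350 + 1721250 + 871750 + 1372250 + 5483400 = 22353000
Sum of weights = 335 + 239 + 1317 + 418 + 1405 + 1589 + 1377 + 317 + 499 + 1443 = 8939
Weighted mean = 22353000 / 8939 = 2500.6153

2500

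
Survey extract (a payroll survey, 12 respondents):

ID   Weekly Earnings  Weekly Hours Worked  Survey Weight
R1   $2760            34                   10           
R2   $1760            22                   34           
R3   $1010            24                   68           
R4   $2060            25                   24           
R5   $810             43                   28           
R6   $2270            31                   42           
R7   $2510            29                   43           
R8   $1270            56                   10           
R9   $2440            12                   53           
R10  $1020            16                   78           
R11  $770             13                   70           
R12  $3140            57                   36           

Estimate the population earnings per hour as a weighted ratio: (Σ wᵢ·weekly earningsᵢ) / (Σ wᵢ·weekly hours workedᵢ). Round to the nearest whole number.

66

Σ wᵢ·y = 2760×10 + 1760×34 + 1010×68 + 2060×24 + 810×28 + 2270×42 + 2510×43 + 1270×10 + 2440×53 + 1020×78 + 770×70 + 3140×36
  = 27600 + 59840 + 68680 + 49440 + 22680 + 95340 + 107930 + 12700 + 129320 + 79560 + 53900 + 113040 = 820030
Σ wᵢ·x = 34×10 + 22×34 + 24×68 + 25×24 + 43×28 + 31×42 + 29×43 + 56×10 + 12×53 + 16×78 + 13×70 + 57×36
  = 340 + 748 + 1632 + 600 + 1204 + 1302 + 1247 + 560 + 636 + 1248 + 910 + 2052 = 12479
Ratio = 820030 / 12479 = 65.712797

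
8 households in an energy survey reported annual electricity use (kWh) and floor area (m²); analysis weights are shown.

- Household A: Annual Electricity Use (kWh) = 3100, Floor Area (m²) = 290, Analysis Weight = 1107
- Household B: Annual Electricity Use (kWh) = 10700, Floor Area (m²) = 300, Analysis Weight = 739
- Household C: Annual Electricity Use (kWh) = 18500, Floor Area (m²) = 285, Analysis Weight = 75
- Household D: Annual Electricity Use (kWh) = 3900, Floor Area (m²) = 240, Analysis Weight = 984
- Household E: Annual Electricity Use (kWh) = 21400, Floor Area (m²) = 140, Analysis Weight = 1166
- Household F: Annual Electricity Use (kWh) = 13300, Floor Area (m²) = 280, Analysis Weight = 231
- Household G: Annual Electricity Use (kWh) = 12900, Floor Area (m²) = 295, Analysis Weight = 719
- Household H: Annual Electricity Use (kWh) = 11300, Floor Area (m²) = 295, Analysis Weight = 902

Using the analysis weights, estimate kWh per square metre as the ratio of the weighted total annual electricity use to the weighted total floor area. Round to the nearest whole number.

Σ wᵢ·y = 3100×1107 + 10700×739 + 18500×75 + 3900×984 + 21400×1166 + 13300×231 + 12900×719 + 11300×902
  = 3431700 + 7907300 + 1387500 + 3837600 + 24952400 + 3072300 + 9275100 + 10192600 = 64056500
Σ wᵢ·x = 290×1107 + 300×739 + 285×75 + 240×984 + 140×1166 + 280×231 + 295×719 + 295×902
  = 321030 + 221700 + 21375 + 236160 + 163240 + 64680 + 212105 + 266090 = 1506380
Ratio = 64056500 / 1506380 = 42.523467

43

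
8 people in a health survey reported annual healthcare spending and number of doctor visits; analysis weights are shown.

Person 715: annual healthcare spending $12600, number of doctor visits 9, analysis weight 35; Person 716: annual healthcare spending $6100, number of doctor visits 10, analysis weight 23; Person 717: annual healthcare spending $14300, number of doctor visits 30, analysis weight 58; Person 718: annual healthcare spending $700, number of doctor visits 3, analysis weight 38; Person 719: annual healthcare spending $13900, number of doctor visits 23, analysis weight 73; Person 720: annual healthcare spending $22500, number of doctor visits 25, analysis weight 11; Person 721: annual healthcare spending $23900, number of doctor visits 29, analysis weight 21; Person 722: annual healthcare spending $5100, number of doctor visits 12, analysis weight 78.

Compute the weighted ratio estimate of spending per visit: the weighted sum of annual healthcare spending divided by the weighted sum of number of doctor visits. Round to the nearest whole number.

Σ wᵢ·y = 12600×35 + 6100×23 + 14300×58 + 700×38 + 13900×73 + 22500×11 + 23900×21 + 5100×78
  = 441000 + 140300 + 829400 + 26600 + 1014700 + 247500 + 501900 + 397800 = 3599200
Σ wᵢ·x = 5898
Ratio = 3599200 / 5898 = 610.24076

610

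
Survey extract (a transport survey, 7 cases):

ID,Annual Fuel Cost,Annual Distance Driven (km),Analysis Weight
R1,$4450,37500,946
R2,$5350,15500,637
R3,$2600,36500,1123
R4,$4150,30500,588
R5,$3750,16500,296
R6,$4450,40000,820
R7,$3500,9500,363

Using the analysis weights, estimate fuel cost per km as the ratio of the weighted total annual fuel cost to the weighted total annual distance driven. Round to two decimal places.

Σ wᵢ·y = 4450×946 + 5350×637 + 2600×1123 + 4150×588 + 3750×296 + 4450×820 + 3500×363
  = 19007150
Σ wᵢ·x = 145404500
Ratio = 19007150 / 145404500 = 0.13071913

0.13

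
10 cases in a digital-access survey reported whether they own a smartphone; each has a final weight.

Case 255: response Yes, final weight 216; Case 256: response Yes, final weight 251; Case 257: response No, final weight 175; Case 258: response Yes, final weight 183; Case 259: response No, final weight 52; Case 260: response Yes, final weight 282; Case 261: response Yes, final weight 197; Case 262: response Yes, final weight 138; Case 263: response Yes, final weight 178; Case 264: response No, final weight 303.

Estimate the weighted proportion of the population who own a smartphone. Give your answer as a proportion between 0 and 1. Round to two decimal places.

Sum of weights for 'Yes' = 216 + 251 + 183 + 282 + 197 + 138 + 178 = 1445
Total weight = 216 + 251 + 175 + 183 + 52 + 282 + 197 + 138 + 178 + 303 = 1975
Weighted proportion = 1445 / 1975 = 0.73164557

0.73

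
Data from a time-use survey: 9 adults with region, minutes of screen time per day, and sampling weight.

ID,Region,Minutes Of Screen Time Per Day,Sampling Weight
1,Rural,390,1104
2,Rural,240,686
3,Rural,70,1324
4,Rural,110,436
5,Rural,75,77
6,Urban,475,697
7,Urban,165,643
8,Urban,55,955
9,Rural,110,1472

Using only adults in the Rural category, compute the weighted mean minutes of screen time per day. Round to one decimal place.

Rural rows: 1, 2, 3, 4, 5, 9
Weighted sum = 390×1104 + 240×686 + 70×1324 + 110×436 + 75×77 + 110×1472
  = 430560 + 164640 + 92680 + 47960 + 5775 + 161920 = 903535
Sum of weights = 1104 + 686 + 1324 + 436 + 77 + 1472 = 5099
Weighted mean = 903535 / 5099 = 177.19847

177.2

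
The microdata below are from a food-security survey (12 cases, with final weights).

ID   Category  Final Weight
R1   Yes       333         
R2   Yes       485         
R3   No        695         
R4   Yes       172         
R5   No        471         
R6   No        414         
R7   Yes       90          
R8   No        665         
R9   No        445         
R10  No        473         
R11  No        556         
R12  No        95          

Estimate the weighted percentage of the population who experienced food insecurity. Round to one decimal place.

22.1

Sum of weights for 'Yes' = 333 + 485 + 172 + 90 = 1080
Total weight = 333 + 485 + 695 + 172 + 471 + 414 + 90 + 665 + 445 + 473 + 556 + 95 = 4894
Weighted proportion = 1080 / 4894 = 0.22067838 → 22.067838%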